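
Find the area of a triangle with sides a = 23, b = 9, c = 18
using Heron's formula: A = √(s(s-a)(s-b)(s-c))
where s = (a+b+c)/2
s = (23 + 9 + 18)/2 = 50/2 = 25
s − a = 2, s − b = 16, s − c = 7
s(s−a)(s−b)(s−c) = 25·2·16·7 = 5600
Area = √5600 ≈ 74.8331

s = 25.0, Area = 74.83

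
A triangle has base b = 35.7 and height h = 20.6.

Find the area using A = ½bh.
A = ½·b·h = ½·35.7·20.6 = ½·735.42 = 367.71

Area = 367.71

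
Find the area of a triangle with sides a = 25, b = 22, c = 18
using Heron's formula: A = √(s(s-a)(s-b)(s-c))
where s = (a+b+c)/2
s = (25 + 22 + 18)/2 = 65/2 = 32.5
s − a = 7.5, s − b = 10.5, s − c = 14.5
s(s−a)(s−b)(s−c) = 32.5·7.5·10.5·14.5 = 37110.9375
Area = √37110.9375 ≈ 192.642

s = 32.5, Area = 192.6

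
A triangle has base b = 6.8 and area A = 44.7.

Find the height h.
A = ½·b·h  ⇒  h = 2A/b = 2·44.7/6.8 = 89.4/6.8 ≈ 13.1471

h = 13.15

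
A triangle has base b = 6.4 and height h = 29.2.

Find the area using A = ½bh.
A = ½·b·h = ½·6.4·29.2 = ½·186.88 = 93.44

Area = 93.44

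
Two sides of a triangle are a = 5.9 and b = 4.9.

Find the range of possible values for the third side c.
Triangle inequality: |a − b| < c < a + b
|a − b| = |5.9 − 4.9| = 1
a + b = 5.9 + 4.9 = 10.8

1 < c < 10.8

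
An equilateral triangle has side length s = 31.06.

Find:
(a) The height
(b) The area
(a) The height splits the triangle into two 30-60-90 halves: h = s·√3/2 = 31.06·1.73205/2 ≈ 53.7975/2 ≈ 26.8987
(b) Area = (√3/4)·s² = (√3/4)·31.06² = (√3/4)·964.7236 ≈ 0.433013·964.7236 ≈ 417.738

Height = 26.9, Area = 417.7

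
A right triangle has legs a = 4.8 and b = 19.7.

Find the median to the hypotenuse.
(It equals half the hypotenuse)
Hypotenuse c = √(a² + b²) = √(23.04 + 388.09) = √411.13 ≈ 20.2763
Median to hypotenuse = c/2 ≈ 20.2763/2 ≈ 10.1382

Median = 10.14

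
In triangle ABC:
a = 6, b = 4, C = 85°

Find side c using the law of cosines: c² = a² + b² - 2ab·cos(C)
c² = 6² + 4² − 2·6·4·cos(85°)
cos(85°) ≈ 0.0871557
c² ≈ 36 + 16 − 48·(0.0871557) ≈ 52 − 4.18348 ≈ 47.8165
c ≈ √47.8165 ≈ 6.91495

c = 6.915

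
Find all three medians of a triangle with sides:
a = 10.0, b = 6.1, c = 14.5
Median formula: m_a = ½√(2b² + 2c² − a²) (and cyclically). a² = 100, b² = 37.21, c² = 210.25.
m_a = ½√(2·37.21 + 2·210.25 − 100) = ½√394.92 ≈ ½·19.8726 ≈ 9.9363
m_b = ½√(2·100 + 2·210.25 − 37.21) = ½√583.29 ≈ ½·24.1514 ≈ 12.0757
m_c = ½√(2·100 + 2·37.21 − 210.25) = ½√64.17 ≈ ½·8.01062 ≈ 4.00531

m_a = 9.936, m_b = 12.08, m_c = 4.005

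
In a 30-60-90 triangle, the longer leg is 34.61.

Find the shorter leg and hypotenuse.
In a 30-60-90 triangle the sides are in ratio 1 : √3 : 2, so short leg = long leg/√3 and hypotenuse = 2·(short leg).
Short leg = 34.61/√3 ≈ 34.61/1.73205 ≈ 19.9821
Hypotenuse = 2·19.9821 ≈ 39.9642

Short leg = 19.98, Hypotenuse = 39.96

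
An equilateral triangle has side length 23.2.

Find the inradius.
r = Area/s with s the semi-perimeter.
Area = (√3/4)·23.2² = (√3/4)·538.24 ≈ 0.433013·538.24 ≈ 233.065
s = 3·23.2/2 = 34.8
r ≈ 233.065/34.8 ≈ 6.69726
(Equivalently r = side/(2√3) = 23.2/3.4641 ≈ 6.69726.)

r = 6.697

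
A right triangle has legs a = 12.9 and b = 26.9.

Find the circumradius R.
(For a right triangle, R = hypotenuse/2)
Hypotenuse c = √(a² + b²) = √(166.41 + 723.61) = √890.02 ≈ 29.8332
R = c/2 ≈ 29.8332/2 ≈ 14.9166

R = 14.92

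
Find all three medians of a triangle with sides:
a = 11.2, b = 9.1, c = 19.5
Median formula: m_a = ½√(2b² + 2c² − a²) (and cyclically). a² = 125.44, b² = 82.81, c² = 380.25.
m_a = ½√(2·82.81 + 2·380.25 − 125.44) = ½√800.68 ≈ ½·28.2963 ≈ 14.1481
m_b = ½√(2·125.44 + 2·380.25 − 82.81) = ½√928.57 ≈ ½·30.4724 ≈ 15.2362
m_c = ½√(2·125.44 + 2·82.81 − 380.25) = ½√36.25 ≈ ½·6.0208 ≈ 3.0104

m_a = 14.15, m_b = 15.24, m_c = 3.01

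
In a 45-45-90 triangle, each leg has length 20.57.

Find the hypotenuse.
In a 45-45-90 triangle the sides are in ratio 1 : 1 : √2, so hypotenuse = leg·√2.
Hypotenuse = 20.57·√2 ≈ 20.57·1.41421 ≈ 29.0904

Hypotenuse = 20.57√2 = 29.09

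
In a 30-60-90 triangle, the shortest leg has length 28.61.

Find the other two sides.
In a 30-60-90 triangle the sides are in ratio 1 : √3 : 2 (short leg : long leg : hypotenuse).
Long leg = 28.61·√3 ≈ 28.61·1.73205 ≈ 49.554
Hypotenuse = 2·28.61 = 57.22

Long leg = 28.61√3 = 49.55, Hypotenuse = 57.22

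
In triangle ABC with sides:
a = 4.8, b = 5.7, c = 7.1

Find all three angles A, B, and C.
Law of cosines for each angle (a² = 23.04, b² = 32.49, c² = 50.41):
cos(A) = (b² + c² − a²)/(2bc) = (32.49 + 50.41 − 23.04)/(2·5.7·7.1) = 59.86/80.94 ≈ 0.73956  ⇒  A ≈ 42.306°
cos(B) = (a² + c² − b²)/(2ac) = (23.04 + 50.41 − 32.49)/(2·4.8·7.1) = 40.96/68.16 ≈ 0.600939  ⇒  B ≈ 53.0628°
cos(C) = (a² + b² − c²)/(2ab) = (23.04 + 32.49 − 50.41)/(2·4.8·5.7) = 5.12/54.72 ≈ 0.0935673  ⇒  C ≈ 84.6311°
Check: A + B + C ≈ 180°

A = 42.31°, B = 53.06°, C = 84.63°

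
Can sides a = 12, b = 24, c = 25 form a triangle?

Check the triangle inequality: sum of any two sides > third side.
a + b vs c: 12 + 24 = 36 > 25  ✓
a + c vs b: 12 + 25 = 37 > 24  ✓
b + c vs a: 24 + 25 = 49 > 12  ✓

Yes, triangle inequality satisfied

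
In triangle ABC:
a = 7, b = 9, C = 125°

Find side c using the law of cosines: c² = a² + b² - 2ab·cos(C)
c² = 7² + 9² − 2·7·9·cos(125°)
cos(125°) ≈ -0.573576
c² ≈ 49 + 81 − 126·(-0.573576) ≈ 130 + 72.2706 ≈ 202.271
c ≈ √202.271 ≈ 14.2222

c = 14.22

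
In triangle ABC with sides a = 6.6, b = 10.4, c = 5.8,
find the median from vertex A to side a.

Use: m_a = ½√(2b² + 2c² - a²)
m_a = ½√(2·10.4² + 2·5.8² − 6.6²) = ½√(2·108.16 + 2·33.64 − 43.56) = ½√(216.32 + 67.28 − 43.56) = ½√240.04
√240.04 ≈ 15.4932, so m_a ≈ 7.74661

m_a = 7.747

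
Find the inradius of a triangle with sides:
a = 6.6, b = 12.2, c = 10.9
r = Area/s where s is the semi-perimeter.
s = (6.6 + 12.2 + 10.9)/2 = 29.7/2 = 14.85
Area = √(s(s−a)(s−b)(s−c)) = √(14.85·8.25·2.65·3.95) ≈ √1282.4 ≈ 35.8106
r ≈ 35.8106/14.85 ≈ 2.41149

r = 2.411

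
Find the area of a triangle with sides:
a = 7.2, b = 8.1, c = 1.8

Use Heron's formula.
s = (7.2 + 8.1 + 1.8)/2 = 17.1/2 = 8.55
s − a = 1.35, s − b = 0.45, s − c = 6.75
s(s−a)(s−b)(s−c) = 8.55·1.35·0.45·6.75 ≈ 35.0603
Area = √35.0603 ≈ 5.92118

Area = 5.921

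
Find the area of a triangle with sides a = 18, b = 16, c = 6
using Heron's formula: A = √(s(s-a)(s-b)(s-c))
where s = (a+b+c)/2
s = (18 + 16 + 6)/2 = 40/2 = 20
s − a = 2, s − b = 4, s − c = 14
s(s−a)(s−b)(s−c) = 20·2·4·14 = 2240
Area = √2240 ≈ 47.3286

s = 20.0, Area = 47.33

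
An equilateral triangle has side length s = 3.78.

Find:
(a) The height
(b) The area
(a) The height splits the triangle into two 30-60-90 halves: h = s·√3/2 = 3.78·1.73205/2 ≈ 6.54715/2 ≈ 3.27358
(b) Area = (√3/4)·s² = (√3/4)·3.78² = (√3/4)·14.2884 ≈ 0.433013·14.2884 ≈ 6.18706

Height = 3.274, Area = 6.187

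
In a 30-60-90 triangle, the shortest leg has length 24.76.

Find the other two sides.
In a 30-60-90 triangle the sides are in ratio 1 : √3 : 2 (short leg : long leg : hypotenuse).
Long leg = 24.76·√3 ≈ 24.76·1.73205 ≈ 42.8856
Hypotenuse = 2·24.76 = 49.52

Long leg = 24.76√3 = 42.89, Hypotenuse = 49.52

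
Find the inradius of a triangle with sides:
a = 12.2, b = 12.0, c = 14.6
r = Area/s where s is the semi-perimeter.
s = (12.2 + 12.0 + 14.6)/2 = 38.8/2 = 19.4
Area = √(s(s−a)(s−b)(s−c)) = √(19.4·7.2·7.4·4.8) ≈ √4961.43 ≈ 70.4374
r ≈ 70.4374/19.4 ≈ 3.6308

r = 3.631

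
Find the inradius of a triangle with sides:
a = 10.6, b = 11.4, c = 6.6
r = Area/s where s is the semi-perimeter.
s = (10.6 + 11.4 + 6.6)/2 = 28.6/2 = 14.3
Area = √(s(s−a)(s−b)(s−c)) = √(14.3·3.7·2.9·7.7) ≈ √1181.48 ≈ 34.3727
r ≈ 34.3727/14.3 ≈ 2.40368

r = 2.404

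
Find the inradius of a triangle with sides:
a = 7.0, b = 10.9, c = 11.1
r = Area/s where s is the semi-perimeter.
s = (7.0 + 10.9 + 11.1)/2 = 29/2 = 14.5
Area = √(s(s−a)(s−b)(s−c)) = √(14.5·7.5·3.6·3.4) ≈ √1331.1 ≈ 36.4842
r ≈ 36.4842/14.5 ≈ 2.51615

r = 2.516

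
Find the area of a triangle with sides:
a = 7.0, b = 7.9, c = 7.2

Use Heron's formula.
s = (7.0 + 7.9 + 7.2)/2 = 22.1/2 = 11.05
s − a = 4.05, s − b = 3.15, s − c = 3.85
s(s−a)(s−b)(s−c) = 11.05·4.05·3.15·3.85 ≈ 542.736
Area = √542.736 ≈ 23.2967

Area = 23.3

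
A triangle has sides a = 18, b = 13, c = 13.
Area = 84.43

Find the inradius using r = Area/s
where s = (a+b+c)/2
s = (18 + 13 + 13)/2 = 44/2 = 22
r = Area/s = 84.43/22 ≈ 3.83773

r = 3.838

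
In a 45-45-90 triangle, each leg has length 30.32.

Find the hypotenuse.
In a 45-45-90 triangle the sides are in ratio 1 : 1 : √2, so hypotenuse = leg·√2.
Hypotenuse = 30.32·√2 ≈ 30.32·1.41421 ≈ 42.879

Hypotenuse = 30.32√2 = 42.88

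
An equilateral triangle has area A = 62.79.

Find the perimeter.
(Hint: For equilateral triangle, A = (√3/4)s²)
A = (√3/4)s²  ⇒  s² = 4A/√3 = 4·62.79/√3 = 251.16/1.73205 ≈ 145.007
s ≈ √145.007 ≈ 12.0419
Perimeter = 3s ≈ 3·12.0419 ≈ 36.1257

Perimeter = 36.13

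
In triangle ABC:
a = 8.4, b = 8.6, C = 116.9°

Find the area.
Two sides and the included angle (SAS): A = ½·a·b·sin(C) = ½·8.4·8.6·sin(116.9°)
sin(116.9°) ≈ 0.891798
A ≈ ½·72.24·0.891798 = 36.12·0.891798 ≈ 32.2117

Area = 32.21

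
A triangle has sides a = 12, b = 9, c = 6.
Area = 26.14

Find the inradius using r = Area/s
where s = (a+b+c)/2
s = (12 + 9 + 6)/2 = 27/2 = 13.5
r = Area/s = 26.14/13.5 ≈ 1.9363

r = 1.936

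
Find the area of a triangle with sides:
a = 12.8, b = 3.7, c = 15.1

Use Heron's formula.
s = (12.8 + 3.7 + 15.1)/2 = 31.6/2 = 15.8
s − a = 3, s − b = 12.1, s − c = 0.7
s(s−a)(s−b)(s−c) = 15.8·3·12.1·0.7 ≈ 401.478
Area = √401.478 ≈ 20.0369

Area = 20.04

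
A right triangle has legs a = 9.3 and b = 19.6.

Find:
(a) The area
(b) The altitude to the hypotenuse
(a) The legs are perpendicular, so Area = ½·a·b = ½·9.3·19.6 = ½·182.28 = 91.14
(b) Hypotenuse c = √(a² + b²) = √(86.49 + 384.16) = √470.65 ≈ 21.6945
    Area = ½·c·h_c  ⇒  h_c = 2·Area/c = 182.28/21.6945 ≈ 8.40214

Area = 91.14, h_c = 8.402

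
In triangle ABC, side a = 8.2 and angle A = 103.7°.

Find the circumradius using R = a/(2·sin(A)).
R = a/(2·sin(A)) = 8.2/(2·sin(103.7°))
sin(103.7°) ≈ 0.971549
R ≈ 8.2/(2·0.971549) = 8.2/1.9431 ≈ 4.22006

R = 4.22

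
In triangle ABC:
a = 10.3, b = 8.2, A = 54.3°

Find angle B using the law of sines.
a/sin(A) = b/sin(B)  ⇒  sin(B) = b·sin(A)/a = 8.2·sin(54.3°)/10.3
sin(54.3°) ≈ 0.812084
sin(B) ≈ 8.2·0.812084/10.3 ≈ 6.65908/10.3 ≈ 0.646513
B = arcsin(0.646513) ≈ 40.2792°
(Since b ≤ a we need B ≤ A, so the obtuse alternative 180° − 40.2792° ≈ 139.721° is rejected.)

B = 40.28°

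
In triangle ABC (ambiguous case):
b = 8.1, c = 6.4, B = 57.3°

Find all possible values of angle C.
b/sin(B) = c/sin(C)  ⇒  sin(C) = c·sin(B)/b = 6.4·sin(57.3°)/8.1
sin(57.3°) ≈ 0.841511
sin(C) ≈ 6.4·0.841511/8.1 ≈ 5.38567/8.1 ≈ 0.664897
Candidate 1: C₁ = arcsin(0.664897) ≈ 41.6745°  →  A = 180° − 57.3° − 41.6745° ≈ 81.0255° > 0, valid
Candidate 2: C₂ = 180° − C₁ ≈ 138.326°  →  A = 180° − 57.3° − 138.326° ≈ -15.6255° ≤ 0, not a valid triangle

C = 41.67° (one solution)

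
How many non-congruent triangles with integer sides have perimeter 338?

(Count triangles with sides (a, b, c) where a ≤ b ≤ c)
Let a ≤ b ≤ c with a + b + c = 338. The only binding inequality is a + b > c, i.e. 338 − c > c, so c < 338/2; and c ≥ 338/3 since c is the largest side.
So 113 ≤ c ≤ 168. For each c, b runs from ⌈(338 − c)/2⌉ up to c (then a = 338 − b − c satisfies 1 ≤ a ≤ b automatically), giving c − ⌈(338 − c)/2⌉ + 1 choices.
Summing over c: 1 + 3 + 4 + 6 + … + 82 + 84  (56 terms, c = 113, …, 168) = 2380
Check (closed form: nearest integer to p²/48 for even p, (p+3)²/48 for odd p): 338²/48 = 114244/48 ≈ 2380.08 → 2380

2380 triangles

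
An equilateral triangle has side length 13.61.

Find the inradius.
r = Area/s with s the semi-perimeter.
Area = (√3/4)·13.61² = (√3/4)·185.2321 ≈ 0.433013·185.2321 ≈ 80.2079
s = 3·13.61/2 = 20.415
r ≈ 80.2079/20.415 ≈ 3.92887
(Equivalently r = side/(2√3) = 13.61/3.4641 ≈ 3.92887.)

r = 3.929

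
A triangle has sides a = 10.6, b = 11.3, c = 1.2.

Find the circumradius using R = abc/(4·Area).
First find the area with Heron's formula.
s = (10.6 + 11.3 + 1.2)/2 = 11.55
Area = √(s(s−a)(s−b)(s−c)) = √(11.55·0.95·0.25·10.35) ≈ √28.3913 ≈ 5.32835
abc = 10.6·11.3·1.2 = 143.736
R = abc/(4·Area) ≈ 143.736/(4·5.32835) = 143.736/21.3134 ≈ 6.74392

R = 6.744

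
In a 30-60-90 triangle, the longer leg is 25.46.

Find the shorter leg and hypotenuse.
In a 30-60-90 triangle the sides are in ratio 1 : √3 : 2, so short leg = long leg/√3 and hypotenuse = 2·(short leg).
Short leg = 25.46/√3 ≈ 25.46/1.73205 ≈ 14.6993
Hypotenuse = 2·14.6993 ≈ 29.3987

Short leg = 14.7, Hypotenuse = 29.4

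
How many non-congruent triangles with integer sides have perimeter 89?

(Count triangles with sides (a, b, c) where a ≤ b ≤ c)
Let a ≤ b ≤ c with a + b + c = 89. The only binding inequality is a + b > c, i.e. 89 − c > c, so c < 89/2; and c ≥ 89/3 since c is the largest side.
So 30 ≤ c ≤ 44. For each c, b runs from ⌈(89 − c)/2⌉ up to c (then a = 89 − b − c satisfies 1 ≤ a ≤ b automatically), giving c − ⌈(89 − c)/2⌉ + 1 choices.
Summing over c: 1 + 3 + 4 + 6 + … + 21 + 22  (15 terms, c = 30, …, 44) = 176
Check (closed form: nearest integer to p²/48 for even p, (p+3)²/48 for odd p): (89+3)²/48 = 92²/48 = 8464/48 ≈ 176.33 → 176

176 triangles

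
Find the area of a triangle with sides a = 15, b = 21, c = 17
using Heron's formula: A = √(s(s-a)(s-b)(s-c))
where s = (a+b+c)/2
s = (15 + 21 + 17)/2 = 53/2 = 26.5
s − a = 11.5, s − b = 5.5, s − c = 9.5
s(s−a)(s−b)(s−c) = 26.5·11.5·5.5·9.5 = 15923.1875
Area = √15923.1875 ≈ 126.187

s = 26.5, Area = 126.2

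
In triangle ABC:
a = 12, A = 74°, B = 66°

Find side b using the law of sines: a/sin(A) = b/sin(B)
a/sin(A) = b/sin(B)  ⇒  b = a·sin(B)/sin(A) = 12·sin(66°)/sin(74°)
sin(66°) ≈ 0.913545, sin(74°) ≈ 0.961262
b ≈ 12·0.913545/0.961262 ≈ 10.9625/0.961262 ≈ 11.4043

b = 11.4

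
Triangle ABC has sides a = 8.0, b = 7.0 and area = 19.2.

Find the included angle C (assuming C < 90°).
Area = ½·a·b·sin(C)  ⇒  sin(C) = 2·Area/(a·b) = 2·19.2/(8.0·7.0) = 38.4/56 ≈ 0.685714
C = arcsin(0.685714) ≈ 43.2918° (taking the acute solution since C < 90°)

C = 43.29°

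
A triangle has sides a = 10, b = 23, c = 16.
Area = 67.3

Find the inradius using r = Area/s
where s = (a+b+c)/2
s = (10 + 23 + 16)/2 = 49/2 = 24.5
r = Area/s = 67.3/24.5 ≈ 2.74694

r = 2.747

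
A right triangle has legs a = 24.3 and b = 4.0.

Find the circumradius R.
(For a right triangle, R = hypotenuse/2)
Hypotenuse c = √(a² + b²) = √(590.49 + 16) = √606.49 ≈ 24.627
R = c/2 ≈ 24.627/2 ≈ 12.3135

R = 12.31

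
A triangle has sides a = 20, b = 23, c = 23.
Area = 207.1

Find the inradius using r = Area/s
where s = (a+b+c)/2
s = (20 + 23 + 23)/2 = 66/2 = 33
r = Area/s = 207.1/33 ≈ 6.27576

r = 6.276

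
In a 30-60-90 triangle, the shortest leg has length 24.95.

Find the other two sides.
In a 30-60-90 triangle the sides are in ratio 1 : √3 : 2 (short leg : long leg : hypotenuse).
Long leg = 24.95·√3 ≈ 24.95·1.73205 ≈ 43.2147
Hypotenuse = 2·24.95 = 49.9

Long leg = 24.95√3 = 43.21, Hypotenuse = 49.9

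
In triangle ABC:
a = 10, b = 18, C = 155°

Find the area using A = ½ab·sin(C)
A = ½·a·b·sin(C) = ½·10·18·sin(155°)
sin(155°) ≈ 0.422618
A ≈ ½·180·0.422618 = 90·0.422618 ≈ 38.0356

Area = 38.04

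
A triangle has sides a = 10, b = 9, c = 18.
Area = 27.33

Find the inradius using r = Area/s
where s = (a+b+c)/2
s = (10 + 9 + 18)/2 = 37/2 = 18.5
r = Area/s = 27.33/18.5 ≈ 1.4773

r = 1.477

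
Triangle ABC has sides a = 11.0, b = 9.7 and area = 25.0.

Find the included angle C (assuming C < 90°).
Area = ½·a·b·sin(C)  ⇒  sin(C) = 2·Area/(a·b) = 2·25.0/(11.0·9.7) = 50/106.7 ≈ 0.468604
C = arcsin(0.468604) ≈ 27.9437° (taking the acute solution since C < 90°)

C = 27.94°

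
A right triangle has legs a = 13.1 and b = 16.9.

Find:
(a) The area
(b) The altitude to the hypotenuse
(a) The legs are perpendicular, so Area = ½·a·b = ½·13.1·16.9 = ½·221.39 = 110.695
(b) Hypotenuse c = √(a² + b²) = √(171.61 + 285.61) = √457.22 ≈ 21.3827
    Area = ½·c·h_c  ⇒  h_c = 2·Area/c = 221.39/21.3827 ≈ 10.3537

Area = 110.695, h_c = 10.35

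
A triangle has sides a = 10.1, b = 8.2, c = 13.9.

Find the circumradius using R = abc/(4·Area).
First find the area with Heron's formula.
s = (10.1 + 8.2 + 13.9)/2 = 16.1
Area = √(s(s−a)(s−b)(s−c)) = √(16.1·6·7.9·2.2) ≈ √1678.91 ≈ 40.9745
abc = 10.1·8.2·13.9 = 1151.198
R = abc/(4·Area) ≈ 1151.198/(4·40.9745) = 1151.198/163.898 ≈ 7.02387

R = 7.024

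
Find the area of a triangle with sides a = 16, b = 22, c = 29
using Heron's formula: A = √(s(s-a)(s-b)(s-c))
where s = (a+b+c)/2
s = (16 + 22 + 29)/2 = 67/2 = 33.5
s − a = 17.5, s − b = 11.5, s − c = 4.5
s(s−a)(s−b)(s−c) = 33.5·17.5·11.5·4.5 = 30338.4375
Area = √30338.4375 ≈ 174.179

s = 33.5, Area = 174.2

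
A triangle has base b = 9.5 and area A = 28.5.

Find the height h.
A = ½·b·h  ⇒  h = 2A/b = 2·28.5/9.5 = 57/9.5 ≈ 6

h = 6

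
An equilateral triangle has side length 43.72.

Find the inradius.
r = Area/s with s the semi-perimeter.
Area = (√3/4)·43.72² = (√3/4)·1911.4384 ≈ 0.433013·1911.4384 ≈ 827.677
s = 3·43.72/2 = 65.58
r ≈ 827.677/65.58 ≈ 12.6209
(Equivalently r = side/(2√3) = 43.72/3.4641 ≈ 12.6209.)

r = 12.62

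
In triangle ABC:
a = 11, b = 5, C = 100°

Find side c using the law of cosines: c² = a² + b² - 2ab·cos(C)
c² = 11² + 5² − 2·11·5·cos(100°)
cos(100°) ≈ -0.173648
c² ≈ 121 + 25 − 110·(-0.173648) ≈ 146 + 19.1013 ≈ 165.101
c ≈ √165.101 ≈ 12.8492

c = 12.85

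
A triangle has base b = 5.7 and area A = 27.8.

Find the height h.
A = ½·b·h  ⇒  h = 2A/b = 2·27.8/5.7 = 55.6/5.7 ≈ 9.75439

h = 9.754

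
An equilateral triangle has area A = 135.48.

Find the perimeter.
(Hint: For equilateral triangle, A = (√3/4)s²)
A = (√3/4)s²  ⇒  s² = 4A/√3 = 4·135.48/√3 = 541.92/1.73205 ≈ 312.878
s ≈ √312.878 ≈ 17.6883
Perimeter = 3s ≈ 3·17.6883 ≈ 53.065

Perimeter = 53.07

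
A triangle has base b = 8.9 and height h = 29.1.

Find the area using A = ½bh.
A = ½·b·h = ½·8.9·29.1 = ½·258.99 = 129.495

Area = 129.495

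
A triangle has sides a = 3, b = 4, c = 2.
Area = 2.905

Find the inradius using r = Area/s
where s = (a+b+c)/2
s = (3 + 4 + 2)/2 = 9/2 = 4.5
r = Area/s = 2.905/4.5 ≈ 0.645556

r = 0.6456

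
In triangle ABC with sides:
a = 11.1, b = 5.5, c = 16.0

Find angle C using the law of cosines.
c² = a² + b² − 2ab·cos(C)  ⇒  cos(C) = (a² + b² − c²)/(2ab)
cos(C) = (11.1² + 5.5² − 16.0²)/(2·11.1·5.5) = (123.21 + 30.25 − 256)/122.1 = -102.54/122.1 ≈ -0.839803
C = arccos(-0.839803) ≈ 147.119°

C = 147.1°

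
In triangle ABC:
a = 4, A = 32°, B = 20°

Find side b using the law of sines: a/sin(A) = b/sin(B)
a/sin(A) = b/sin(B)  ⇒  b = a·sin(B)/sin(A) = 4·sin(20°)/sin(32°)
sin(20°) ≈ 0.34202, sin(32°) ≈ 0.529919
b ≈ 4·0.34202/0.529919 ≈ 1.36808/0.529919 ≈ 2.58168

b = 2.582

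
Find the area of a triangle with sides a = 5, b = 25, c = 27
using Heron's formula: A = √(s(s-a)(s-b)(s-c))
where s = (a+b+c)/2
s = (5 + 25 + 27)/2 = 57/2 = 28.5
s − a = 23.5, s − b = 3.5, s − c = 1.5
s(s−a)(s−b)(s−c) = 28.5·23.5·3.5·1.5 = 3516.1875
Area = √3516.1875 ≈ 59.2974

s = 28.5, Area = 59.3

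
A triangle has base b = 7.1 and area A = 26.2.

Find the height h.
A = ½·b·h  ⇒  h = 2A/b = 2·26.2/7.1 = 52.4/7.1 ≈ 7.38028

h = 7.38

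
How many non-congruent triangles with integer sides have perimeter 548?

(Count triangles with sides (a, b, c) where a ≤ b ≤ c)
Let a ≤ b ≤ c with a + b + c = 548. The only binding inequality is a + b > c, i.e. 548 − c > c, so c < 548/2; and c ≥ 548/3 since c is the largest side.
So 183 ≤ c ≤ 273. For each c, b runs from ⌈(548 − c)/2⌉ up to c (then a = 548 − b − c satisfies 1 ≤ a ≤ b automatically), giving c − ⌈(548 − c)/2⌉ + 1 choices.
Summing over c: 1 + 3 + 4 + 6 + … + 135 + 136  (91 terms, c = 183, …, 273) = 6256
Check (closed form: nearest integer to p²/48 for even p, (p+3)²/48 for odd p): 548²/48 = 300304/48 ≈ 6256.33 → 6256

6256 triangles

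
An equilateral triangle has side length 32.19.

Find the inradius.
r = Area/s with s the semi-perimeter.
Area = (√3/4)·32.19² = (√3/4)·1036.1961 ≈ 0.433013·1036.1961 ≈ 448.686
s = 3·32.19/2 = 48.285
r ≈ 448.686/48.285 ≈ 9.29245
(Equivalently r = side/(2√3) = 32.19/3.4641 ≈ 9.29245.)

r = 9.292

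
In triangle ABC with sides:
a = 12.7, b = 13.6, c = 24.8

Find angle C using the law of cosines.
c² = a² + b² − 2ab·cos(C)  ⇒  cos(C) = (a² + b² − c²)/(2ab)
cos(C) = (12.7² + 13.6² − 24.8²)/(2·12.7·13.6) = (161.29 + 184.96 − 615.04)/345.44 = -268.79/345.44 ≈ -0.778109
C = arccos(-0.778109) ≈ 141.088°

C = 141.1°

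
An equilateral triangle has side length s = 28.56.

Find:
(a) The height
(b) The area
(a) The height splits the triangle into two 30-60-90 halves: h = s·√3/2 = 28.56·1.73205/2 ≈ 49.4674/2 ≈ 24.7337
(b) Area = (√3/4)·s² = (√3/4)·28.56² = (√3/4)·815.6736 ≈ 0.433013·815.6736 ≈ 353.197

Height = 24.73, Area = 353.2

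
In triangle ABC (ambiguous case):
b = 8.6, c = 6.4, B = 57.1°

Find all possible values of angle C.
b/sin(B) = c/sin(C)  ⇒  sin(C) = c·sin(B)/b = 6.4·sin(57.1°)/8.6
sin(57.1°) ≈ 0.83962
sin(C) ≈ 6.4·0.83962/8.6 ≈ 5.37357/8.6 ≈ 0.624833
Candidate 1: C₁ = arcsin(0.624833) ≈ 38.67°  →  A = 180° − 57.1° − 38.67° ≈ 84.23° > 0, valid
Candidate 2: C₂ = 180° − C₁ ≈ 141.33°  →  A = 180° − 57.1° − 141.33° ≈ -18.43° ≤ 0, not a valid triangle

C = 38.67° (one solution)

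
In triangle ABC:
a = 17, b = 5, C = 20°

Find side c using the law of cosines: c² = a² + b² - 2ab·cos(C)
c² = 17² + 5² − 2·17·5·cos(20°)
cos(20°) ≈ 0.939693
c² ≈ 289 + 25 − 170·(0.939693) ≈ 314 − 159.748 ≈ 154.252
c ≈ √154.252 ≈ 12.4198

c = 12.42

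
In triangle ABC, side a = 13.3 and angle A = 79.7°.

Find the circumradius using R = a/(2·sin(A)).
R = a/(2·sin(A)) = 13.3/(2·sin(79.7°))
sin(79.7°) ≈ 0.983885
R ≈ 13.3/(2·0.983885) = 13.3/1.96777 ≈ 6.75892

R = 6.759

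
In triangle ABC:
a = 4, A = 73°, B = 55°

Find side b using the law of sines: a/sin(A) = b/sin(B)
a/sin(A) = b/sin(B)  ⇒  b = a·sin(B)/sin(A) = 4·sin(55°)/sin(73°)
sin(55°) ≈ 0.819152, sin(73°) ≈ 0.956305
b ≈ 4·0.819152/0.956305 ≈ 3.27661/0.956305 ≈ 3.42632

b = 3.426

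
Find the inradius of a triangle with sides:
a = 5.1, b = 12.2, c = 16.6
r = Area/s where s is the semi-perimeter.
s = (5.1 + 12.2 + 16.6)/2 = 33.9/2 = 16.95
Area = √(s(s−a)(s−b)(s−c)) = √(16.95·11.85·4.75·0.35) ≈ √333.926 ≈ 18.2736
r ≈ 18.2736/16.95 ≈ 1.07809

r = 1.078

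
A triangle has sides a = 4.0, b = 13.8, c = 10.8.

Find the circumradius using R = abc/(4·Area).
First find the area with Heron's formula.
s = (4.0 + 13.8 + 10.8)/2 = 14.3
Area = √(s(s−a)(s−b)(s−c)) = √(14.3·10.3·0.5·3.5) ≈ √257.757 ≈ 16.0548
abc = 4.0·13.8·10.8 = 596.16
R = abc/(4·Area) ≈ 596.16/(4·16.0548) = 596.16/64.2193 ≈ 9.28319

R = 9.283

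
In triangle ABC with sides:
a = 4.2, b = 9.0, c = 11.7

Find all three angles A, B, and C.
Law of cosines for each angle (a² = 17.64, b² = 81, c² = 136.89):
cos(A) = (b² + c² − a²)/(2bc) = (81 + 136.89 − 17.64)/(2·9.0·11.7) = 200.25/210.6 ≈ 0.950855  ⇒  A ≈ 18.0374°
cos(B) = (a² + c² − b²)/(2ac) = (17.64 + 136.89 − 81)/(2·4.2·11.7) = 73.53/98.28 ≈ 0.748168  ⇒  B ≈ 41.568°
cos(C) = (a² + b² − c²)/(2ab) = (17.64 + 81 − 136.89)/(2·4.2·9.0) = -38.25/75.6 ≈ -0.505952  ⇒  C ≈ 120.395°
Check: A + B + C ≈ 180°

A = 18.04°, B = 41.57°, C = 120.4°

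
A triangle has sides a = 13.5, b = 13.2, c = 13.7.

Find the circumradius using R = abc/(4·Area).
First find the area with Heron's formula.
s = (13.5 + 13.2 + 13.7)/2 = 20.2
Area = √(s(s−a)(s−b)(s−c)) = √(20.2·6.7·7·6.5) ≈ √6157.97 ≈ 78.4727
abc = 13.5·13.2·13.7 = 2441.34
R = abc/(4·Area) ≈ 2441.34/(4·78.4727) = 2441.34/313.891 ≈ 7.77767

R = 7.778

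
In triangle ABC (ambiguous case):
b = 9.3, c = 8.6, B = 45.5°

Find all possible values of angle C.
b/sin(B) = c/sin(C)  ⇒  sin(C) = c·sin(B)/b = 8.6·sin(45.5°)/9.3
sin(45.5°) ≈ 0.71325
sin(C) ≈ 8.6·0.71325/9.3 ≈ 6.13395/9.3 ≈ 0.659565
Candidate 1: C₁ = arcsin(0.659565) ≈ 41.2667°  →  A = 180° − 45.5° − 41.2667° ≈ 93.2333° > 0, valid
Candidate 2: C₂ = 180° − C₁ ≈ 138.733°  →  A = 180° − 45.5° − 138.733° ≈ -4.2333° ≤ 0, not a valid triangle

C = 41.27° (one solution)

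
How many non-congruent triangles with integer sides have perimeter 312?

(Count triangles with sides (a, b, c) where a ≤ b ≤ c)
Let a ≤ b ≤ c with a + b + c = 312. The only binding inequality is a + b > c, i.e. 312 − c > c, so c < 312/2; and c ≥ 312/3 since c is the largest side.
So 104 ≤ c ≤ 155. For each c, b runs from ⌈(312 − c)/2⌉ up to c (then a = 312 − b − c satisfies 1 ≤ a ≤ b automatically), giving c − ⌈(312 − c)/2⌉ + 1 choices.
Summing over c: 1 + 2 + 4 + 5 + … + 76 + 77  (52 terms, c = 104, …, 155) = 2028
Check (closed form: nearest integer to p²/48 for even p, (p+3)²/48 for odd p): 312²/48 = 97344/48 ≈ 2028.00 → 2028

2028 triangles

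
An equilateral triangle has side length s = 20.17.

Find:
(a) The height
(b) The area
(a) The height splits the triangle into two 30-60-90 halves: h = s·√3/2 = 20.17·1.73205/2 ≈ 34.9355/2 ≈ 17.4677
(b) Area = (√3/4)·s² = (√3/4)·20.17² = (√3/4)·406.8289 ≈ 0.433013·406.8289 ≈ 176.162

Height = 17.47, Area = 176.2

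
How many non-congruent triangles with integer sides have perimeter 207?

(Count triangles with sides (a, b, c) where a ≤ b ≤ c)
Let a ≤ b ≤ c with a + b + c = 207. The only binding inequality is a + b > c, i.e. 207 − c > c, so c < 207/2; and c ≥ 207/3 since c is the largest side.
So 69 ≤ c ≤ 103. For each c, b runs from ⌈(207 − c)/2⌉ up to c (then a = 207 − b − c satisfies 1 ≤ a ≤ b automatically), giving c − ⌈(207 − c)/2⌉ + 1 choices.
Summing over c: 1 + 2 + 4 + 5 + … + 50 + 52  (35 terms, c = 69, …, 103) = 919
Check (closed form: nearest integer to p²/48 for even p, (p+3)²/48 for odd p): (207+3)²/48 = 210²/48 = 44100/48 ≈ 918.75 → 919

919 triangles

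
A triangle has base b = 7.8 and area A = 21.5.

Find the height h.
A = ½·b·h  ⇒  h = 2A/b = 2·21.5/7.8 = 43/7.8 ≈ 5.51282

h = 5.513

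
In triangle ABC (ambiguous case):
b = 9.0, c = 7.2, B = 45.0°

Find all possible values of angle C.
b/sin(B) = c/sin(C)  ⇒  sin(C) = c·sin(B)/b = 7.2·sin(45.0°)/9.0
sin(45.0°) ≈ 0.707107
sin(C) ≈ 7.2·0.707107/9.0 ≈ 5.09117/9.0 ≈ 0.565685
Candidate 1: C₁ = arcsin(0.565685) ≈ 34.4499°  →  A = 180° − 45.0° − 34.4499° ≈ 100.55° > 0, valid
Candidate 2: C₂ = 180° − C₁ ≈ 145.55°  →  A = 180° − 45.0° − 145.55° ≈ -10.5501° ≤ 0, not a valid triangle

C = 34.45° (one solution)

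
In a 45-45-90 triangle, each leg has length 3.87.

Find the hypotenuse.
In a 45-45-90 triangle the sides are in ratio 1 : 1 : √2, so hypotenuse = leg·√2.
Hypotenuse = 3.87·√2 ≈ 3.87·1.41421 ≈ 5.47301

Hypotenuse = 3.87√2 = 5.473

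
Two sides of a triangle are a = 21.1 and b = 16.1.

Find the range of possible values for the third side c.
Triangle inequality: |a − b| < c < a + b
|a − b| = |21.1 − 16.1| = 5
a + b = 21.1 + 16.1 = 37.2

5 < c < 37.2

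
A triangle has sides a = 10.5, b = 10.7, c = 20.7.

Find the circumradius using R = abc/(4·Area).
First find the area with Heron's formula.
s = (10.5 + 10.7 + 20.7)/2 = 20.95
Area = √(s(s−a)(s−b)(s−c)) = √(20.95·10.45·10.25·0.25) ≈ √561.002 ≈ 23.6855
abc = 10.5·10.7·20.7 = 2325.645
R = abc/(4·Area) ≈ 2325.645/(4·23.6855) = 2325.645/94.7419 ≈ 24.5472

R = 24.55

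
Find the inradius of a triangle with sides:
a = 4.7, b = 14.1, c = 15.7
r = Area/s where s is the semi-perimeter.
s = (4.7 + 14.1 + 15.7)/2 = 34.5/2 = 17.25
Area = √(s(s−a)(s−b)(s−c)) = √(17.25·12.55·3.15·1.55) ≈ √1057 ≈ 32.5115
r ≈ 32.5115/17.25 ≈ 1.88473

r = 1.885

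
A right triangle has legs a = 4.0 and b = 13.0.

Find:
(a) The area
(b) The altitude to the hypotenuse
(a) The legs are perpendicular, so Area = ½·a·b = ½·4.0·13.0 = ½·52 = 26
(b) Hypotenuse c = √(a² + b²) = √(16 + 169) = √185 ≈ 13.6015
    Area = ½·c·h_c  ⇒  h_c = 2·Area/c = 52/13.6015 ≈ 3.82312

Area = 26, h_c = 3.823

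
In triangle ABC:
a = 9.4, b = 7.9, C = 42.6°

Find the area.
Two sides and the included angle (SAS): A = ½·a·b·sin(C) = ½·9.4·7.9·sin(42.6°)
sin(42.6°) ≈ 0.676876
A ≈ ½·74.26·0.676876 = 37.13·0.676876 ≈ 25.1324

Area = 25.13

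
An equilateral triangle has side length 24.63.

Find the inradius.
r = Area/s with s the semi-perimeter.
Area = (√3/4)·24.63² = (√3/4)·606.6369 ≈ 0.433013·606.6369 ≈ 262.681
s = 3·24.63/2 = 36.945
r ≈ 262.681/36.945 ≈ 7.11007
(Equivalently r = side/(2√3) = 24.63/3.4641 ≈ 7.11007.)

r = 7.11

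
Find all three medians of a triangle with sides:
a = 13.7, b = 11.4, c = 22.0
Median formula: m_a = ½√(2b² + 2c² − a²) (and cyclically). a² = 187.69, b² = 129.96, c² = 484.
m_a = ½√(2·129.96 + 2·484 − 187.69) = ½√1040.23 ≈ ½·32.2526 ≈ 16.1263
m_b = ½√(2·187.69 + 2·484 − 129.96) = ½√1213.42 ≈ ½·34.8342 ≈ 17.4171
m_c = ½√(2·187.69 + 2·129.96 − 484) = ½√151.3 ≈ ½·12.3004 ≈ 6.1502

m_a = 16.13, m_b = 17.42, m_c = 6.15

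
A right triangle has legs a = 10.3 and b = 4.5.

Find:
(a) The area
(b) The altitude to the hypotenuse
(a) The legs are perpendicular, so Area = ½·a·b = ½·10.3·4.5 = ½·46.35 = 23.175
(b) Hypotenuse c = √(a² + b²) = √(106.09 + 20.25) = √126.34 ≈ 11.2401
    Area = ½·c·h_c  ⇒  h_c = 2·Area/c = 46.35/11.2401 ≈ 4.12363

Area = 23.175, h_c = 4.124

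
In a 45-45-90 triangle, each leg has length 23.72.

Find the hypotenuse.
In a 45-45-90 triangle the sides are in ratio 1 : 1 : √2, so hypotenuse = leg·√2.
Hypotenuse = 23.72·√2 ≈ 23.72·1.41421 ≈ 33.5451

Hypotenuse = 23.72√2 = 33.55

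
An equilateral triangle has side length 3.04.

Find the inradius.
r = Area/s with s the semi-perimeter.
Area = (√3/4)·3.04² = (√3/4)·9.2416 ≈ 0.433013·9.2416 ≈ 4.00173
s = 3·3.04/2 = 4.56
r ≈ 4.00173/4.56 ≈ 0.877572
(Equivalently r = side/(2√3) = 3.04/3.4641 ≈ 0.877572.)

r = 0.8776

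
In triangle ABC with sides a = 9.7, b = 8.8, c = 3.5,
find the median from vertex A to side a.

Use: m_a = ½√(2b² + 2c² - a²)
m_a = ½√(2·8.8² + 2·3.5² − 9.7²) = ½√(2·77.44 + 2·12.25 − 94.09) = ½√(154.88 + 24.5 − 94.09) = ½√85.29
√85.29 ≈ 9.23526, so m_a ≈ 4.61763

m_a = 4.618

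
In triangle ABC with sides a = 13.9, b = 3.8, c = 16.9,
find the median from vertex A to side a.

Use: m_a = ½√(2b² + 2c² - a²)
m_a = ½√(2·3.8² + 2·16.9² − 13.9²) = ½√(2·14.44 + 2·285.61 − 193.21) = ½√(28.88 + 571.22 − 193.21) = ½√406.89
√406.89 ≈ 20.1715, so m_a ≈ 10.0858

m_a = 10.09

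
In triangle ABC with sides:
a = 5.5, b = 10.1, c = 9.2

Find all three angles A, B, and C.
Law of cosines for each angle (a² = 30.25, b² = 102.01, c² = 84.64):
cos(A) = (b² + c² − a²)/(2bc) = (102.01 + 84.64 − 30.25)/(2·10.1·9.2) = 156.4/185.84 ≈ 0.841584  ⇒  A ≈ 32.6922°
cos(B) = (a² + c² − b²)/(2ac) = (30.25 + 84.64 − 102.01)/(2·5.5·9.2) = 12.88/101.2 ≈ 0.127273  ⇒  B ≈ 82.688°
cos(C) = (a² + b² − c²)/(2ab) = (30.25 + 102.01 − 84.64)/(2·5.5·10.1) = 47.62/111.1 ≈ 0.428623  ⇒  C ≈ 64.6198°
Check: A + B + C ≈ 180°

A = 32.69°, B = 82.69°, C = 64.62°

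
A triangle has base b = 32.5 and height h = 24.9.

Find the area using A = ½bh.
A = ½·b·h = ½·32.5·24.9 = ½·809.25 = 404.625

Area = 404.625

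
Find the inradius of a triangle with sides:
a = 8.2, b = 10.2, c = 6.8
r = Area/s where s is the semi-perimeter.
s = (8.2 + 10.2 + 6.8)/2 = 25.2/2 = 12.6
Area = √(s(s−a)(s−b)(s−c)) = √(12.6·4.4·2.4·5.8) ≈ √771.725 ≈ 27.7799
r ≈ 27.7799/12.6 ≈ 2.20476

r = 2.205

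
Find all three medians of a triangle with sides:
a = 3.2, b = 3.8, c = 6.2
Median formula: m_a = ½√(2b² + 2c² − a²) (and cyclically). a² = 10.24, b² = 14.44, c² = 38.44.
m_a = ½√(2·14.44 + 2·38.44 − 10.24) = ½√95.52 ≈ ½·9.77343 ≈ 4.88672
m_b = ½√(2·10.24 + 2·38.44 − 14.44) = ½√82.92 ≈ ½·9.10604 ≈ 4.55302
m_c = ½√(2·10.24 + 2·14.44 − 38.44) = ½√10.92 ≈ ½·3.30454 ≈ 1.65227

m_a = 4.887, m_b = 4.553, m_c = 1.652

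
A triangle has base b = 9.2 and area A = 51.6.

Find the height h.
A = ½·b·h  ⇒  h = 2A/b = 2·51.6/9.2 = 103.2/9.2 ≈ 11.2174

h = 11.22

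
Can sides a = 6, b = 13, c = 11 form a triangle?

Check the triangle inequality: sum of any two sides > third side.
a + b vs c: 6 + 13 = 19 > 11  ✓
a + c vs b: 6 + 11 = 17 > 13  ✓
b + c vs a: 13 + 11 = 24 > 6  ✓

Yes, triangle inequality satisfied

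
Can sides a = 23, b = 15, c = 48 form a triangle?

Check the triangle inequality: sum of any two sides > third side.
a + b vs c: 23 + 15 = 38 ≤ 48  ✗
a + c vs b: 23 + 48 = 71 > 15  ✓
b + c vs a: 15 + 48 = 63 > 23  ✓

No: 23 + 15 = 38 is not > 48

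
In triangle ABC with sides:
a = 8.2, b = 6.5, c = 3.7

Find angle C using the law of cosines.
c² = a² + b² − 2ab·cos(C)  ⇒  cos(C) = (a² + b² − c²)/(2ab)
cos(C) = (8.2² + 6.5² − 3.7²)/(2·8.2·6.5) = (67.24 + 42.25 − 13.69)/106.6 = 95.8/106.6 ≈ 0.898687
C = arccos(0.898687) ≈ 26.014°

C = 26.01°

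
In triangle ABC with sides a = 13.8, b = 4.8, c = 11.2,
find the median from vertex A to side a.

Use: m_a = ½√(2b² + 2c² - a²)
m_a = ½√(2·4.8² + 2·11.2² − 13.8²) = ½√(2·23.04 + 2·125.44 − 190.44) = ½√(46.08 + 250.88 − 190.44) = ½√106.52
√106.52 ≈ 10.3209, so m_a ≈ 5.16043

m_a = 5.16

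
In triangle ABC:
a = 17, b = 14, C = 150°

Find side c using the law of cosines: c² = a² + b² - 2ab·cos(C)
c² = 17² + 14² − 2·17·14·cos(150°)
cos(150°) ≈ -0.866025
c² ≈ 289 + 196 − 476·(-0.866025) ≈ 485 + 412.228 ≈ 897.228
c ≈ √897.228 ≈ 29.9538

c = 29.95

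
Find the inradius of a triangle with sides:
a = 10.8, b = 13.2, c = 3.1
r = Area/s where s is the semi-perimeter.
s = (10.8 + 13.2 + 3.1)/2 = 27.1/2 = 13.55
Area = √(s(s−a)(s−b)(s−c)) = √(13.55·2.75·0.35·10.45) ≈ √136.288 ≈ 11.6742
r ≈ 11.6742/13.55 ≈ 0.861567

r = 0.8616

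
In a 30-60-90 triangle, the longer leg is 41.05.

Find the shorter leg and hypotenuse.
In a 30-60-90 triangle the sides are in ratio 1 : √3 : 2, so short leg = long leg/√3 and hypotenuse = 2·(short leg).
Short leg = 41.05/√3 ≈ 41.05/1.73205 ≈ 23.7002
Hypotenuse = 2·23.7002 ≈ 47.4005

Short leg = 23.7, Hypotenuse = 47.4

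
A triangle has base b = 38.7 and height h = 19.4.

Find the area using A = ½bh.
A = ½·b·h = ½·38.7·19.4 = ½·750.78 = 375.39

Area = 375.39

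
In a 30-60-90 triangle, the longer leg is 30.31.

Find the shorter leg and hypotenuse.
In a 30-60-90 triangle the sides are in ratio 1 : √3 : 2, so short leg = long leg/√3 and hypotenuse = 2·(short leg).
Short leg = 30.31/√3 ≈ 30.31/1.73205 ≈ 17.4995
Hypotenuse = 2·17.4995 ≈ 34.999

Short leg = 17.5, Hypotenuse = 35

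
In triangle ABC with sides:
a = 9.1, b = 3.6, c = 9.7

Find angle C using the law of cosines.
c² = a² + b² − 2ab·cos(C)  ⇒  cos(C) = (a² + b² − c²)/(2ab)
cos(C) = (9.1² + 3.6² − 9.7²)/(2·9.1·3.6) = (82.81 + 12.96 − 94.09)/65.52 = 1.68/65.52 ≈ 0.025641
C = arccos(0.025641) ≈ 88.5307°

C = 88.53°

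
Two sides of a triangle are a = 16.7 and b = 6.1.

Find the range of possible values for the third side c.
Triangle inequality: |a − b| < c < a + b
|a − b| = |16.7 − 6.1| = 10.6
a + b = 16.7 + 6.1 = 22.8

10.6 < c < 22.8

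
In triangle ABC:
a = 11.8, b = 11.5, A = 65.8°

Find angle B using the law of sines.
a/sin(A) = b/sin(B)  ⇒  sin(B) = b·sin(A)/a = 11.5·sin(65.8°)/11.8
sin(65.8°) ≈ 0.91212
sin(B) ≈ 11.5·0.91212/11.8 ≈ 10.4894/11.8 ≈ 0.888931
B = arcsin(0.888931) ≈ 62.7392°
(Since b ≤ a we need B ≤ A, so the obtuse alternative 180° − 62.7392° ≈ 117.261° is rejected.)

B = 62.74°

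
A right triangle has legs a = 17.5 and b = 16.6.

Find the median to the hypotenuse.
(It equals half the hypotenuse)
Hypotenuse c = √(a² + b²) = √(306.25 + 275.56) = √581.81 ≈ 24.1207
Median to hypotenuse = c/2 ≈ 24.1207/2 ≈ 12.0604

Median = 12.06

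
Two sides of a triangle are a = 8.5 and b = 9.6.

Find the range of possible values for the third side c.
Triangle inequality: |a − b| < c < a + b
|a − b| = |8.5 − 9.6| = 1.1
a + b = 8.5 + 9.6 = 18.1

1.1 < c < 18.1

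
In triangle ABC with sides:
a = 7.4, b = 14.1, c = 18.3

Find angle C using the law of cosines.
c² = a² + b² − 2ab·cos(C)  ⇒  cos(C) = (a² + b² − c²)/(2ab)
cos(C) = (7.4² + 14.1² − 18.3²)/(2·7.4·14.1) = (54.76 + 198.81 − 334.89)/208.68 = -81.32/208.68 ≈ -0.389688
C = arccos(-0.389688) ≈ 112.935°

C = 112.9°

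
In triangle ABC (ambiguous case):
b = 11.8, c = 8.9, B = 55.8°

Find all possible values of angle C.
b/sin(B) = c/sin(C)  ⇒  sin(C) = c·sin(B)/b = 8.9·sin(55.8°)/11.8
sin(55.8°) ≈ 0.827081
sin(C) ≈ 8.9·0.827081/11.8 ≈ 7.36102/11.8 ≈ 0.623815
Candidate 1: C₁ = arcsin(0.623815) ≈ 38.5953°  →  A = 180° − 55.8° − 38.5953° ≈ 85.6047° > 0, valid
Candidate 2: C₂ = 180° − C₁ ≈ 141.405°  →  A = 180° − 55.8° − 141.405° ≈ -17.2047° ≤ 0, not a valid triangle

C = 38.6° (one solution)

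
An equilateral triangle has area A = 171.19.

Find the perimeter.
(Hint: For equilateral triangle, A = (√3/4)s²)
A = (√3/4)s²  ⇒  s² = 4A/√3 = 4·171.19/√3 = 684.76/1.73205 ≈ 395.346
s ≈ √395.346 ≈ 19.8833
Perimeter = 3s ≈ 3·19.8833 ≈ 59.65

Perimeter = 59.65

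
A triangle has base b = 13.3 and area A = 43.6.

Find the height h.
A = ½·b·h  ⇒  h = 2A/b = 2·43.6/13.3 = 87.2/13.3 ≈ 6.55639

h = 6.556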